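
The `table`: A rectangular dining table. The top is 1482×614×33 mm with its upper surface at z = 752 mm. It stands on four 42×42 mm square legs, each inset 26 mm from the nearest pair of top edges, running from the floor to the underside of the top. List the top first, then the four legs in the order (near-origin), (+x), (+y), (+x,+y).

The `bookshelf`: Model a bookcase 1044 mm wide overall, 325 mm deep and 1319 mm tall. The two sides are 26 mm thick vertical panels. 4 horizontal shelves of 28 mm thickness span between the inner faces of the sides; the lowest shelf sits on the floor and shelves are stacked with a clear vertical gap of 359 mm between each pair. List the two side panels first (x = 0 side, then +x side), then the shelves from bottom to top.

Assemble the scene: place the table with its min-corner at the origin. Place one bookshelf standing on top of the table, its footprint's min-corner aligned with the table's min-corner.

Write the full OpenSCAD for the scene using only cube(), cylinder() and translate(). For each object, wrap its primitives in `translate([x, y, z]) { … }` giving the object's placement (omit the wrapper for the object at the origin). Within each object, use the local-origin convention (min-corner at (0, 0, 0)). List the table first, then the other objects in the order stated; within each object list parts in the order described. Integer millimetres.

translate([0, 0, 719]) cube([1482, 614, 33]);
translate([26, 26, 0]) cube([42, 42, 719]);
translate([1414, 26, 0]) cube([42, 42, 719]);
translate([26, 546, 0]) cube([42, 42, 719]);
translate([1414, 546, 0]) cube([42, 42, 719]);
translate([0, 0, 752]) {
  cube([26, 325, 1319]);
  translate([1018, 0, 0]) cube([26, 325, 1319]);
  translate([26, 0, 0]) cube([992, 325, 28]);
  translate([26, 0, 387]) cube([992, 325, 28]);
  translate([26, 0, 774]) cube([992, 325, 28]);
  translate([26, 0, 1161]) cube([992, 325, 28]);
}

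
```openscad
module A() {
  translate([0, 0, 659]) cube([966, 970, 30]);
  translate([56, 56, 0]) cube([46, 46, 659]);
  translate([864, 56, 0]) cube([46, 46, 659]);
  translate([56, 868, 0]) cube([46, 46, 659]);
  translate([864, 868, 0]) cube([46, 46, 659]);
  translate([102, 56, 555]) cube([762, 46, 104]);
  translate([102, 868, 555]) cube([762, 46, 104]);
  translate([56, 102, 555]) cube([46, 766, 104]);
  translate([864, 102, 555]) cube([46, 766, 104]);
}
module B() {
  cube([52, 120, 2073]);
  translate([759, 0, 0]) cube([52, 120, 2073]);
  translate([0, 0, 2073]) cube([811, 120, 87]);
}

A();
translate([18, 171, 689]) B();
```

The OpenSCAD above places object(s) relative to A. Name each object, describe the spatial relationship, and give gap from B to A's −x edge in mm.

The door frame's min-x is at 18; the table's min-x is 0; gap = 18 mm.

A is a table. B is a door frame. The door frame is on top of the table. The gap from the door frame to the table's −x edge is 18 mm.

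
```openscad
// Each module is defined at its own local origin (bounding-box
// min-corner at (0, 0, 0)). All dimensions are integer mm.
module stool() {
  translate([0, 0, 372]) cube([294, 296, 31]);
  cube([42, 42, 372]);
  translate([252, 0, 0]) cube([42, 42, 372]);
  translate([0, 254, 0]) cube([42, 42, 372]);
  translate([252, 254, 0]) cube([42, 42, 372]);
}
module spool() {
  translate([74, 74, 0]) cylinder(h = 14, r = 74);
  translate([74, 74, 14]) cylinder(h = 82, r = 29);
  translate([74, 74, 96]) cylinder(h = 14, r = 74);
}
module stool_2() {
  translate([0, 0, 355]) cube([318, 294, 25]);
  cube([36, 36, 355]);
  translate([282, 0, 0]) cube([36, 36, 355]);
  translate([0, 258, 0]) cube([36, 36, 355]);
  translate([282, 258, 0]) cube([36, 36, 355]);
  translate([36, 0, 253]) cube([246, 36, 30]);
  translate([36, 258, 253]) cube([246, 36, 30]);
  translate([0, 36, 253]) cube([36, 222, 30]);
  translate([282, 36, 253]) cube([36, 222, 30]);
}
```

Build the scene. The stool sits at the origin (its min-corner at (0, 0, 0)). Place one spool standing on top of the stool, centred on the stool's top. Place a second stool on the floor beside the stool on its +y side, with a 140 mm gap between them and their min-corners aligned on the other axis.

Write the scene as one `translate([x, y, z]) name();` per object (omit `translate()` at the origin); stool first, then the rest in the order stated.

stool();
translate([73, 74, 403]) spool();
translate([0, 436, 0]) stool_2();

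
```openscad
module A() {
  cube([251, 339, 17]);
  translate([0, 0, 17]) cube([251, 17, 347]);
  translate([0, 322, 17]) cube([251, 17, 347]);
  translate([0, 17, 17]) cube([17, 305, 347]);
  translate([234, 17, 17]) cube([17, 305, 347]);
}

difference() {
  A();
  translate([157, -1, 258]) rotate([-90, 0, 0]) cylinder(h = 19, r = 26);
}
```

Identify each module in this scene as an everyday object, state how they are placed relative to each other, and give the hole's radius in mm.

A is an open box. The open box has a circular hole through its front wall. The hole's radius is 26 mm.

The subtracted cylinder has r = 26 mm.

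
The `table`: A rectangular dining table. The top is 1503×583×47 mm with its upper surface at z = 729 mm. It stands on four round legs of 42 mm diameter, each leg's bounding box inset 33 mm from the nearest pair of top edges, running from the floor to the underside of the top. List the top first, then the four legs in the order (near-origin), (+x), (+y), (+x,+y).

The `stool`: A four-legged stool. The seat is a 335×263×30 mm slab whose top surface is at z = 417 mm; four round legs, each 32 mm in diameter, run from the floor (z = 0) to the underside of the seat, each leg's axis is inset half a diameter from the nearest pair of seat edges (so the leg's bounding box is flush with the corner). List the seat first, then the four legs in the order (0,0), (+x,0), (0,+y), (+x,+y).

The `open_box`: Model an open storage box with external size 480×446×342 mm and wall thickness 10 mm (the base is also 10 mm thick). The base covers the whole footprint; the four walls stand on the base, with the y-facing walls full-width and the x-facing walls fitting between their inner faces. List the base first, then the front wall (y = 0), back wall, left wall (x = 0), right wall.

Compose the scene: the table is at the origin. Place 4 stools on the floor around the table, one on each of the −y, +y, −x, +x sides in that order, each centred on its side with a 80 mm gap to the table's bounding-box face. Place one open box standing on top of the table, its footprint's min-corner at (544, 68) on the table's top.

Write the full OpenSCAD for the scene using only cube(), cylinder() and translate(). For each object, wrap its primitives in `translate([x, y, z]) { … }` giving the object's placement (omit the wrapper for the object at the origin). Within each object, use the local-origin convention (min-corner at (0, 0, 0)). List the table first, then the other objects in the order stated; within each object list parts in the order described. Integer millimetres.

translate([0, 0, 682]) cube([1503, 583, 47]);
translate([54, 54, 0]) cylinder(h = 682, r = 21);
translate([1449, 54, 0]) cylinder(h = 682, r = 21);
translate([54, 529, 0]) cylinder(h = 682, r = 21);
translate([1449, 529, 0]) cylinder(h = 682, r = 21);
translate([584, -343, 0]) {
  translate([0, 0, 387]) cube([335, 263, 30]);
  translate([16, 16, 0]) cylinder(h = 387, r = 16);
  translate([319, 16, 0]) cylinder(h = 387, r = 16);
  translate([16, 247, 0]) cylinder(h = 387, r = 16);
  translate([319, 247, 0]) cylinder(h = 387, r = 16);
}
translate([584, 663, 0]) {
  translate([0, 0, 387]) cube([335, 263, 30]);
  translate([16, 16, 0]) cylinder(h = 387, r = 16);
  translate([319, 16, 0]) cylinder(h = 387, r = 16);
  translate([16, 247, 0]) cylinder(h = 387, r = 16);
  translate([319, 247, 0]) cylinder(h = 387, r = 16);
}
translate([-415, 160, 0]) {
  translate([0, 0, 387]) cube([335, 263, 30]);
  translate([16, 16, 0]) cylinder(h = 387, r = 16);
  translate([319, 16, 0]) cylinder(h = 387, r = 16);
  translate([16, 247, 0]) cylinder(h = 387, r = 16);
  translate([319, 247, 0]) cylinder(h = 387, r = 16);
}
translate([1583, 160, 0]) {
  translate([0, 0, 387]) cube([335, 263, 30]);
  translate([16, 16, 0]) cylinder(h = 387, r = 16);
  translate([319, 16, 0]) cylinder(h = 387, r = 16);
  translate([16, 247, 0]) cylinder(h = 387, r = 16);
  translate([319, 247, 0]) cylinder(h = 387, r = 16);
}
translate([544, 68, 729]) {
  cube([480, 446, 10]);
  translate([0, 0, 10]) cube([480, 10, 332]);
  translate([0, 436, 10]) cube([480, 10, 332]);
  translate([0, 10, 10]) cube([10, 426, 332]);
  translate([470, 10, 10]) cube([10, 426, 332]);
}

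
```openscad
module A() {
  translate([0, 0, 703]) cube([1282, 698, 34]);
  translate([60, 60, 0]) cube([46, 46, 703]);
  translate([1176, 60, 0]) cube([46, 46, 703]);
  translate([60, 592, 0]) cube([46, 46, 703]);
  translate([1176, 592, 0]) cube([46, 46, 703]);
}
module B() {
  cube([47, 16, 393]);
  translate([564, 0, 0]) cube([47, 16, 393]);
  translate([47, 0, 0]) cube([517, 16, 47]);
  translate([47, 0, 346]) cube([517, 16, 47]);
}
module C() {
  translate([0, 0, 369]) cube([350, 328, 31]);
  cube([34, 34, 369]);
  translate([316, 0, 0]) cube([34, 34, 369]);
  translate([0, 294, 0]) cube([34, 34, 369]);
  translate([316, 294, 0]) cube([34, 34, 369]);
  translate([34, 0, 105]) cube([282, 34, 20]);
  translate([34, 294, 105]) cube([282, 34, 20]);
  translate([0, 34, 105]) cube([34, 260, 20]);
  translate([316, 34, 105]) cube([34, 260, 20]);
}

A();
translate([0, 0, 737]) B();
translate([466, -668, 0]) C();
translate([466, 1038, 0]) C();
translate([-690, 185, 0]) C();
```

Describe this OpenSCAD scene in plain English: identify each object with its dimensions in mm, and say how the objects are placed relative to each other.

A is a rectangular dining table. The top is 1282×698×34 mm with its upper surface at z = 737 mm. It stands on four 46×46 mm square legs, each inset 60 mm from the nearest pair of top edges, running from the floor to the underside of the top.

B is a rectangular picture frame lying in the x–z plane (depth along y). The opening is 517 mm wide (x) by 299 mm tall (z), surrounded by a border 47 mm wide on all four sides. The frame is 16 mm deep and is made of two full-height vertical stiles with two horizontal rails fitted between them.

C is a four-legged stool. The seat is a 350×328×31 mm slab whose top surface is at z = 400 mm; four square legs, each 34×34 mm in cross-section, run from the floor (z = 0) to the underside of the seat, each flush with a corner of the seat. Four stretchers, 34 mm wide and 20 mm tall, connect adjacent legs with their undersides at z = 105 mm, each running between the inner faces of the legs it joins and aligned with the legs' outer faces on the other axis.

The picture frame is on top of the table. Three stools sit around the table at the −y, +y, −x sides.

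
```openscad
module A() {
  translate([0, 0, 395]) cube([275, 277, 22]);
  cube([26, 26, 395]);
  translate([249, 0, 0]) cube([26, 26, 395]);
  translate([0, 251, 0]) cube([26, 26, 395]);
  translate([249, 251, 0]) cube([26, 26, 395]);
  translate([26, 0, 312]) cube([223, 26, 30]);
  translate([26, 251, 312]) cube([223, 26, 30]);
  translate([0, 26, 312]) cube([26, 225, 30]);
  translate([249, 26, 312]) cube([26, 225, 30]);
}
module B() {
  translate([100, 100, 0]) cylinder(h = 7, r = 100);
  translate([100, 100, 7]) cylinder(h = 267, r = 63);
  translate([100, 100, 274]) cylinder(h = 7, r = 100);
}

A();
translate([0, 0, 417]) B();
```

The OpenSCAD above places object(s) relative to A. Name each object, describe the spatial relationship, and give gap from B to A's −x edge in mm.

A is a stool. B is a spool. The spool is on top of the stool. The gap from the spool to the stool's −x edge is 0 mm.

The spool's min-x is at 0; the stool's min-x is 0; gap = 0 mm.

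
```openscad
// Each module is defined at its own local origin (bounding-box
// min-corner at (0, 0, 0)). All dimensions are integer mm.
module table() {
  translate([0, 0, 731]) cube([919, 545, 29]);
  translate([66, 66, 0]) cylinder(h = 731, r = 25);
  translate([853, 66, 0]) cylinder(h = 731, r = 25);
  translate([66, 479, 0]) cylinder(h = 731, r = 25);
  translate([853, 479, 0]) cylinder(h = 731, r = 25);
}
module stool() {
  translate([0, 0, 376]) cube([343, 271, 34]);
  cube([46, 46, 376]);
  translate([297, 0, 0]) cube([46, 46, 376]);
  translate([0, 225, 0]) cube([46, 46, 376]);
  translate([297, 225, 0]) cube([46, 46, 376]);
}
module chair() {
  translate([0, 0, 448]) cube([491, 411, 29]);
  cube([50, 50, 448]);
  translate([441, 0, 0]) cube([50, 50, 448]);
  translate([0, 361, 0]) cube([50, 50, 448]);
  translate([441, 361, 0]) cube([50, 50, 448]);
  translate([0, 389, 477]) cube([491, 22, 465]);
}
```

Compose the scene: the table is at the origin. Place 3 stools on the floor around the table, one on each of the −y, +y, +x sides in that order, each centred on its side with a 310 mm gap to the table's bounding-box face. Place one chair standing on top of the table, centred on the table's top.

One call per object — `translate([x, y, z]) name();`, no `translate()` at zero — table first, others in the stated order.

table();
translate([288, -581, 0]) stool();
translate([288, 855, 0]) stool();
translate([1229, 137, 0]) stool();
translate([214, 67, 760]) chair();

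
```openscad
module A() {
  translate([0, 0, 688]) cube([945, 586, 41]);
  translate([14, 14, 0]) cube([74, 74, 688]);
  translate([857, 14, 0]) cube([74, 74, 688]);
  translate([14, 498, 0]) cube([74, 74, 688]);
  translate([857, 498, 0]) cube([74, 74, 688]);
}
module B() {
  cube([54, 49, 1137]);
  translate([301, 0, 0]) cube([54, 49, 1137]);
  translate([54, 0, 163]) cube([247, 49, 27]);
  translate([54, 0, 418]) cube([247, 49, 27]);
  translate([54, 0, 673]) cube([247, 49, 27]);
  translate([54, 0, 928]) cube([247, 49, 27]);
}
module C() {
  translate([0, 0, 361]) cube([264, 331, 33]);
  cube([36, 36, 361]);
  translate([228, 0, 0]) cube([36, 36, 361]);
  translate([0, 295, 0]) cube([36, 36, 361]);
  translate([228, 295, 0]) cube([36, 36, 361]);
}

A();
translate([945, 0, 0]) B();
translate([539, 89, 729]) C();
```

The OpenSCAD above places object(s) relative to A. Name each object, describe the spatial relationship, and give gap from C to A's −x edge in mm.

A is a table. B is a ladder. C is a stool. The ladder is against the table's +x side, with their −y faces flush. The stool is on top of the table. The gap from the stool to the table's −x edge is 539 mm.

The stool's min-x is at 539; the table's min-x is 0; gap = 539 mm.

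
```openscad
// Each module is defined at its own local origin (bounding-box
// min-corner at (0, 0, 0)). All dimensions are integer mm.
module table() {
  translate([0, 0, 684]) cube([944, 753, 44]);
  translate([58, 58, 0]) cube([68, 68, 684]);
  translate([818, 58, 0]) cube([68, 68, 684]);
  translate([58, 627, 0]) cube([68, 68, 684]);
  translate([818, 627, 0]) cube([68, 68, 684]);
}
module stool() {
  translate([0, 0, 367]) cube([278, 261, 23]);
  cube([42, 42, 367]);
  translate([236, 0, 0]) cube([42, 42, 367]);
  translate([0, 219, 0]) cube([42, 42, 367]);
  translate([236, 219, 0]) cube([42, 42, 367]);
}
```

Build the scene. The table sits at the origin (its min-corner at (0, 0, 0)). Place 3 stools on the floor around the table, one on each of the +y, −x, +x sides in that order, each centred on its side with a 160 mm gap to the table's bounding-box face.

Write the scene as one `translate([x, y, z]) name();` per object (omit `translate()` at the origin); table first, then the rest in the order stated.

table();
translate([333, 913, 0]) stool();
translate([-438, 246, 0]) stool();
translate([1104, 246, 0]) stool();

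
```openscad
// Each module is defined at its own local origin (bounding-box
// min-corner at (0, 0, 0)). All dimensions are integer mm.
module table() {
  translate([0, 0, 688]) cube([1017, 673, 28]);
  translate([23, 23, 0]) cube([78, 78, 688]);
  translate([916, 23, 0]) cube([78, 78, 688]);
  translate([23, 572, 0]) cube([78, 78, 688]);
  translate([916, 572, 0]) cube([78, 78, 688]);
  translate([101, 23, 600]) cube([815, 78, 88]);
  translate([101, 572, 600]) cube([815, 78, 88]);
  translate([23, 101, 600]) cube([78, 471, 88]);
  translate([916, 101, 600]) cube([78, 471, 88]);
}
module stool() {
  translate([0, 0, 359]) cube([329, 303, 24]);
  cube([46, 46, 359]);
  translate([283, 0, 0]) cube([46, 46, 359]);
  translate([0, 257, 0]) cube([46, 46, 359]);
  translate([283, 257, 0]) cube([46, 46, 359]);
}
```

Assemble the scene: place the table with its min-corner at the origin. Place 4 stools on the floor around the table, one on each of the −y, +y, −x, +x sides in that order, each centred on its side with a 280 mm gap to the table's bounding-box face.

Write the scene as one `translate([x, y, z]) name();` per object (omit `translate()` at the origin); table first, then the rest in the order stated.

table();
translate([344, -583, 0]) stool();
translate([344, 953, 0]) stool();
translate([-609, 185, 0]) stool();
translate([1297, 185, 0]) stool();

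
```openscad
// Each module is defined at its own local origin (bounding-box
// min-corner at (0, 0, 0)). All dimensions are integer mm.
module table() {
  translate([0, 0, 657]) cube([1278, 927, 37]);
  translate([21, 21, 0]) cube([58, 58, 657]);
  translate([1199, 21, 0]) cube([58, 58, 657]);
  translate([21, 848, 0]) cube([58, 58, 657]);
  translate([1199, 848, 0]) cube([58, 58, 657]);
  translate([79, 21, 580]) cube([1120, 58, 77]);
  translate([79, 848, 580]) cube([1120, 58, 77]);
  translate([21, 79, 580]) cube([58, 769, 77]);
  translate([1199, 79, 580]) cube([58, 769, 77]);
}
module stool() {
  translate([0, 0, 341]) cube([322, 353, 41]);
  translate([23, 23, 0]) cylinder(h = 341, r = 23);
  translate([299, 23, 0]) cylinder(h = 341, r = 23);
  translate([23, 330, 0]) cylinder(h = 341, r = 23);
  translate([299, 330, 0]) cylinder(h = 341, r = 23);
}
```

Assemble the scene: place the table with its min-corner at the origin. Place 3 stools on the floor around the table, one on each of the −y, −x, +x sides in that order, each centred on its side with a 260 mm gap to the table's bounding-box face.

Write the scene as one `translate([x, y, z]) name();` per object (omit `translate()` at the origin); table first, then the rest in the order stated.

table();
translate([478, -613, 0]) stool();
translate([-582, 287, 0]) stool();
translate([1538, 287, 0]) stool();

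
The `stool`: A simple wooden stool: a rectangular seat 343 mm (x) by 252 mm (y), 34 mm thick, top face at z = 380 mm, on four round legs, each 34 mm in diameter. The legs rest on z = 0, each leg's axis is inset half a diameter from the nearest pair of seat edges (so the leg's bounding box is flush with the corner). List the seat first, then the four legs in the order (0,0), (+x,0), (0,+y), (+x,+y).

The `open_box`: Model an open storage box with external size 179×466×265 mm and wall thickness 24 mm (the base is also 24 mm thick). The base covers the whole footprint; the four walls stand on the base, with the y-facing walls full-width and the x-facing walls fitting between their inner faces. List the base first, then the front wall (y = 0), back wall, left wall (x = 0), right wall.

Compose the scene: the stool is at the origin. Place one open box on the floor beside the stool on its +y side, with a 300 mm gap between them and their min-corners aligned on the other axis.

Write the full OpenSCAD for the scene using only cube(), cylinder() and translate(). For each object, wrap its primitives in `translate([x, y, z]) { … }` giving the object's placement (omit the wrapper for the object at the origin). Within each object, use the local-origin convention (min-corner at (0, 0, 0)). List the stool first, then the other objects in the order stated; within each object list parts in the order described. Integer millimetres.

translate([0, 0, 346]) cube([343, 252, 34]);
translate([17, 17, 0]) cylinder(h = 346, r = 17);
translate([326, 17, 0]) cylinder(h = 346, r = 17);
translate([17, 235, 0]) cylinder(h = 346, r = 17);
translate([326, 235, 0]) cylinder(h = 346, r = 17);
translate([0, 552, 0]) {
  cube([179, 466, 24]);
  translate([0, 0, 24]) cube([179, 24, 241]);
  translate([0, 442, 24]) cube([179, 24, 241]);
  translate([0, 24, 24]) cube([24, 418, 241]);
  translate([155, 24, 24]) cube([24, 418, 241]);
}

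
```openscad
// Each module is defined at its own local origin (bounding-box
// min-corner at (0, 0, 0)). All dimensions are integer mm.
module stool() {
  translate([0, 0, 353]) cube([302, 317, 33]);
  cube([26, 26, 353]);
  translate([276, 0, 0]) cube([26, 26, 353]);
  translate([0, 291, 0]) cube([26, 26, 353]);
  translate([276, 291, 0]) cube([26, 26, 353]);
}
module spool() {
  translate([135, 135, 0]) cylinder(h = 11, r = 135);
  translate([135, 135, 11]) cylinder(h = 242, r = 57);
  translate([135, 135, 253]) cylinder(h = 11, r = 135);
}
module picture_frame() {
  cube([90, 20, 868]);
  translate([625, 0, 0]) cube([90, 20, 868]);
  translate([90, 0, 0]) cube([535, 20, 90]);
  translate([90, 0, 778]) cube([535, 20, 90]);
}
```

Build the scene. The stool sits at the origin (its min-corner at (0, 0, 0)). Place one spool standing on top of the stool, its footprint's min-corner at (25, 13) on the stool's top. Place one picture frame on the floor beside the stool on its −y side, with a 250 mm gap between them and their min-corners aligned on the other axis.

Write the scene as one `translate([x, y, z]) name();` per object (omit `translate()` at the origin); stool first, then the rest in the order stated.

stool();
translate([25, 13, 386]) spool();
translate([0, -270, 0]) picture_frame();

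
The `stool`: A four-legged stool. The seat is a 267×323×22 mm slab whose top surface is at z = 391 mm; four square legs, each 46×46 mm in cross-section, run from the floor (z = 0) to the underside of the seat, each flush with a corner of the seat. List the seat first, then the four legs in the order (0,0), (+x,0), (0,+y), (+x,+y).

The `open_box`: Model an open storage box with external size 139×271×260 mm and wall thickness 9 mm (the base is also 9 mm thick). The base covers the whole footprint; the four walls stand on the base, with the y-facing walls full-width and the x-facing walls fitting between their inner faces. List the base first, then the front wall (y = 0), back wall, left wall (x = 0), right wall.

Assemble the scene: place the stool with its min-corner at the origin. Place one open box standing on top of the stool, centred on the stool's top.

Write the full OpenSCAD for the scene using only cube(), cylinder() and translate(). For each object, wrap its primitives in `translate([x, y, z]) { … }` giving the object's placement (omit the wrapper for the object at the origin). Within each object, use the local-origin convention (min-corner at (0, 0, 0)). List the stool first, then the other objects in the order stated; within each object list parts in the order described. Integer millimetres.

translate([0, 0, 369]) cube([267, 323, 22]);
cube([46, 46, 369]);
translate([221, 0, 0]) cube([46, 46, 369]);
translate([0, 277, 0]) cube([46, 46, 369]);
translate([221, 277, 0]) cube([46, 46, 369]);
translate([64, 26, 391]) {
  cube([139, 271, 9]);
  translate([0, 0, 9]) cube([139, 9, 251]);
  translate([0, 262, 9]) cube([139, 9, 251]);
  translate([0, 9, 9]) cube([9, 253, 251]);
  translate([130, 9, 9]) cube([9, 253, 251]);
}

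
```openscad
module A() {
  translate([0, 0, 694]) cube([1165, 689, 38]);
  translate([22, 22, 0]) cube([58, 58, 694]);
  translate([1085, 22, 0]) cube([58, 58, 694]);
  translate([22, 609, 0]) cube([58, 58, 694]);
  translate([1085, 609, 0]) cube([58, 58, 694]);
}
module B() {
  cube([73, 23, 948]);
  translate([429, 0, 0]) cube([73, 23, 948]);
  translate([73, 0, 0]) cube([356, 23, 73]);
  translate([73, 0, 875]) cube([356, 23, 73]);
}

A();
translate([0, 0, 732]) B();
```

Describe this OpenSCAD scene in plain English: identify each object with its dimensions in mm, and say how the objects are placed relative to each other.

A is a table: top 1165 mm (x) × 689 mm (y), 38 mm thick, upper face at z = 732 mm, on four 58×58 mm square legs, each inset 22 mm from the nearest pair of top edges, running from z = 0 to the bottom of the top.

B is a picture frame with a 356×802 mm rectangular opening (x by z) and a uniform 73 mm border on every side. Frame depth is 23 mm along y. It is built from two vertical stiles running the full outside height and two horizontal rails spanning the gap between the stiles.

The picture frame is on top of the table.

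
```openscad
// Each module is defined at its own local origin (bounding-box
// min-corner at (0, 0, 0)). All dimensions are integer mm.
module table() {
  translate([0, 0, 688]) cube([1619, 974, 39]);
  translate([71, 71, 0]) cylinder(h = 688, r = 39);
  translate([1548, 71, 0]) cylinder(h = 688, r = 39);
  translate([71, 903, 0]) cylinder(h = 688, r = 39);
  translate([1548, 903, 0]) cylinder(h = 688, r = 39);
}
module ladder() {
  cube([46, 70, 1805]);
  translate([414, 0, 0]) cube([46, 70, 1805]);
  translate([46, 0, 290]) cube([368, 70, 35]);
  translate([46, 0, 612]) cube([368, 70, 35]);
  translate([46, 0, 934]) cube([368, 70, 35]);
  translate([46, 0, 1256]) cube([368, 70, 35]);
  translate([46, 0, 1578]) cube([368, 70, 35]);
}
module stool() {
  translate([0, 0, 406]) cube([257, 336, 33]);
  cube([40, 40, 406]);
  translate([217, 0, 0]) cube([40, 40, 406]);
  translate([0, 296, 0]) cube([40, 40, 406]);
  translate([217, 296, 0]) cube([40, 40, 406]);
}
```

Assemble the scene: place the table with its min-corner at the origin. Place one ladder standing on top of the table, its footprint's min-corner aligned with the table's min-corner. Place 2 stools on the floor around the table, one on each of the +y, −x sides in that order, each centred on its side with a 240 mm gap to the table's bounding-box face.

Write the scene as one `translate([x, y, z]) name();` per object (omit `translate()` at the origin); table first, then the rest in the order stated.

table();
translate([0, 0, 727]) ladder();
translate([681, 1214, 0]) stool();
translate([-497, 319, 0]) stool();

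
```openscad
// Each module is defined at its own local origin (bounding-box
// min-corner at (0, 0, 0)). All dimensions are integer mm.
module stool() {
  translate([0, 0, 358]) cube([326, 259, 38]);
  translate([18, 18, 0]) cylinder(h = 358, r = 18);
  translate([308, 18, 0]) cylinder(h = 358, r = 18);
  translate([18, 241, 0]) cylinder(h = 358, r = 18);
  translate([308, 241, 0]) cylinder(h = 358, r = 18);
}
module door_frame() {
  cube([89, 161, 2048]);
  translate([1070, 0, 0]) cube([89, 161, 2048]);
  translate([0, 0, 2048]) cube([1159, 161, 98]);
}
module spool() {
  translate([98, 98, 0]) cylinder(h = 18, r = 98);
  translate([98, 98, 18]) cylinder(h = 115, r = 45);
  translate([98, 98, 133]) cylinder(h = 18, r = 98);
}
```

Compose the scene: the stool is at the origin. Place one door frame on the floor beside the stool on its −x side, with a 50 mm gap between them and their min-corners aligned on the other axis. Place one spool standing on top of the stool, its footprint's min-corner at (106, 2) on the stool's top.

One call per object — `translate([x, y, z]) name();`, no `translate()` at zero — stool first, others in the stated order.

stool();
translate([-1209, 0, 0]) door_frame();
translate([106, 2, 396]) spool();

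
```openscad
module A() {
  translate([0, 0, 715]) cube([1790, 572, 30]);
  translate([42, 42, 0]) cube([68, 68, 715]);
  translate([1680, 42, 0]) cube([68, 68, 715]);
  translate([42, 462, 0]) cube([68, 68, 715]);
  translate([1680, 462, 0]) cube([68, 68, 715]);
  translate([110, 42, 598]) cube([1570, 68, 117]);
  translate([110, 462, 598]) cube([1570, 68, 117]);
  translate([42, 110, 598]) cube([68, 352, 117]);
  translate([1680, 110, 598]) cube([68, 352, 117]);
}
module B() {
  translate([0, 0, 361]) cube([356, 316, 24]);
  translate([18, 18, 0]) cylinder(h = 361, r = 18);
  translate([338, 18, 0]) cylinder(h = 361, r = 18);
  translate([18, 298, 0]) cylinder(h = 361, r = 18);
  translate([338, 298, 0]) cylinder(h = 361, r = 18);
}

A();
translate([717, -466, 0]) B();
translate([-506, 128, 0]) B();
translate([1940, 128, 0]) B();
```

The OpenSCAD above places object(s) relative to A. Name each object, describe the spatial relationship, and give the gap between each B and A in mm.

Each stool's nearest face is 150 mm from the table's bounding box.

A is a table. B is a stool. Three stools sit around the table at the −y, −x, +x sides. The gap between each stool and the table is 150 mm.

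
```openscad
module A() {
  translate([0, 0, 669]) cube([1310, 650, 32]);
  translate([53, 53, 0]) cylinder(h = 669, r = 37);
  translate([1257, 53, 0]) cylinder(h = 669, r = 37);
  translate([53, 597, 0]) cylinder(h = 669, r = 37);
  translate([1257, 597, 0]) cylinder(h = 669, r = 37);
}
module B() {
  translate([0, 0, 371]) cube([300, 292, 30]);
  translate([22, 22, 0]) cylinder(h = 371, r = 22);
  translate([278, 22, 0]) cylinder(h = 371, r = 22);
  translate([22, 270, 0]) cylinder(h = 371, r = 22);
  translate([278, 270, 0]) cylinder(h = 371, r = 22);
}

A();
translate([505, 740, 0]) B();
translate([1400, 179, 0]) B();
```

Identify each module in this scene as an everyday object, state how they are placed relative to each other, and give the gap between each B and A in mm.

A is a table. B is a stool. Two stools sit around the table at the +y, +x sides. The gap between each stool and the table is 90 mm.

Each stool's nearest face is 90 mm from the table's bounding box.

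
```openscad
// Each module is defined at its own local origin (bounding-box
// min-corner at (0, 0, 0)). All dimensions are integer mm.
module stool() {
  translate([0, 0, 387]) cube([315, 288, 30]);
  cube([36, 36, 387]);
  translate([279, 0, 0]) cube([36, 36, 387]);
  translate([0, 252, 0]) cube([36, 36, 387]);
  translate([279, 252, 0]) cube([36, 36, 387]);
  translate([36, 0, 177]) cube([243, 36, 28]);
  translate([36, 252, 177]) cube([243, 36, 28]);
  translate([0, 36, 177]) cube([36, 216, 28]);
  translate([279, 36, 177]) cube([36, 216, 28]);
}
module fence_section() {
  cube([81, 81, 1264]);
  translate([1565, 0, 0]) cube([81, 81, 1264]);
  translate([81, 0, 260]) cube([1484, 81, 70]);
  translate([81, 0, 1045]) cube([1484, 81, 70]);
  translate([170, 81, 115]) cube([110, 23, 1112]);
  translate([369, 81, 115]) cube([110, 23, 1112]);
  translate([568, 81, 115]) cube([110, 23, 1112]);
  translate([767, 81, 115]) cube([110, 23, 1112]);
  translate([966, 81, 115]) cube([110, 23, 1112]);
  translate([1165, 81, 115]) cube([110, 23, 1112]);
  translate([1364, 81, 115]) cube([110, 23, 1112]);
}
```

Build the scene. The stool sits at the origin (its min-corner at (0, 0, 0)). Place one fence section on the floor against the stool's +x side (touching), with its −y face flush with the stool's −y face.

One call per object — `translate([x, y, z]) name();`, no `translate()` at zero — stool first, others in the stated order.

stool();
translate([315, 0, 0]) fence_section();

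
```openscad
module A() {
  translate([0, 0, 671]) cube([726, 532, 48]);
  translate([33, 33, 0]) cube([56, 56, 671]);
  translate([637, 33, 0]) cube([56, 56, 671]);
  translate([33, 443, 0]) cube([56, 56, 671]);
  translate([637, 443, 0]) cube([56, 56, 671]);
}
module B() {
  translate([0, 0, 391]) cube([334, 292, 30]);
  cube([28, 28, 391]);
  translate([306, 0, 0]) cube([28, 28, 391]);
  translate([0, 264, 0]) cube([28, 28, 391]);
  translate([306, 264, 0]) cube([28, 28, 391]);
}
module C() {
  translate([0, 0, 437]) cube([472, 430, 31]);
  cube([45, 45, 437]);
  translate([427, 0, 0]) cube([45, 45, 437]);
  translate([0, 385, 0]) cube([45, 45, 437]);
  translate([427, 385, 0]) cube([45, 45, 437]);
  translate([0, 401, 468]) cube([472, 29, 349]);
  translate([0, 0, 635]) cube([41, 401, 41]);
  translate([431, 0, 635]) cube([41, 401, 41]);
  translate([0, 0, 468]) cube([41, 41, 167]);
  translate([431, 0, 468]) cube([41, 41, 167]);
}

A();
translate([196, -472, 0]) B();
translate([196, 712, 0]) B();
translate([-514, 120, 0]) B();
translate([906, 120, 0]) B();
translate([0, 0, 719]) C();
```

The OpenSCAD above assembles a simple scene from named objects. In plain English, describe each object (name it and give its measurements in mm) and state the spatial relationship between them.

A is a rectangular dining table. The top is 726×532×48 mm with its upper surface at z = 719 mm. It stands on four 56×56 mm square legs, each inset 33 mm from the nearest pair of top edges, running from the floor to the underside of the top.

B is a four-legged stool. The seat is a 334×292×30 mm slab whose top surface is at z = 421 mm; four square legs, each 28×28 mm in cross-section, run from the floor (z = 0) to the underside of the seat, each flush with a corner of the seat.

C is a chair: 472×430 mm seat, 31 mm thick, top at z = 468 mm, on four 45 mm square corner legs flush with the seat edges. A 29 mm thick backrest slab spans the full seat width, extending 349 mm above the seat top, its back face flush with the seat's +y edge. Two armrests of 41×41 mm section run along each side from the seat's front edge to the front of the backrest, top faces 208 mm above the seat top and outer faces flush with the seat's x-edges; a 41×41 mm post under the front of each armrest stands on the seat at the front corner.

Four stools sit around the table at the −y, +y, −x, +x sides. The chair is on top of the table.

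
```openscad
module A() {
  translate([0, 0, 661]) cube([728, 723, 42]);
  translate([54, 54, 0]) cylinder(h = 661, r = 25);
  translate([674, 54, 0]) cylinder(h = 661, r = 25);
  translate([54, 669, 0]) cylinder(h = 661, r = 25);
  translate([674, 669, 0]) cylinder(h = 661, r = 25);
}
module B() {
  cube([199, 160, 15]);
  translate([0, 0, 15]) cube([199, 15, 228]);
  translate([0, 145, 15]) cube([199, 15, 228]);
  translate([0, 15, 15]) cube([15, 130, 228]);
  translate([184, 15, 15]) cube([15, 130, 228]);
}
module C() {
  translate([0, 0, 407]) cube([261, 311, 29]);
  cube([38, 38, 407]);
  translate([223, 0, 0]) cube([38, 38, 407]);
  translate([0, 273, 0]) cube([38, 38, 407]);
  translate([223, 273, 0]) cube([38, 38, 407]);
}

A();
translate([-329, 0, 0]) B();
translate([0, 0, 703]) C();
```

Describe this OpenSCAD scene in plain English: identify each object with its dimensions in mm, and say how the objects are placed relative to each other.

A is a table: top 728 mm (x) × 723 mm (y), 42 mm thick, upper face at z = 703 mm, on four round legs of 50 mm diameter, each leg's bounding box inset 29 mm from the nearest pair of top edges, running from z = 0 to the bottom of the top.

B is an open-topped rectangular box: outside dimensions 199×160×243 mm, with a uniform wall and base thickness of 15 mm. The base is a full 199×160 slab on the floor; four walls sit on top of the base. The front and back walls (the −y and +y sides) span the full width; the two side walls fit between them.

C is a four-legged stool. The seat is 261×311 mm, 29 mm thick, top at z = 436 mm. It stands on four square legs, each 38×38 mm in cross-section, from z = 0 to the seat underside, each flush with a corner of the seat.

The open box is on the floor beside the table on its −x side. The stool is on top of the table.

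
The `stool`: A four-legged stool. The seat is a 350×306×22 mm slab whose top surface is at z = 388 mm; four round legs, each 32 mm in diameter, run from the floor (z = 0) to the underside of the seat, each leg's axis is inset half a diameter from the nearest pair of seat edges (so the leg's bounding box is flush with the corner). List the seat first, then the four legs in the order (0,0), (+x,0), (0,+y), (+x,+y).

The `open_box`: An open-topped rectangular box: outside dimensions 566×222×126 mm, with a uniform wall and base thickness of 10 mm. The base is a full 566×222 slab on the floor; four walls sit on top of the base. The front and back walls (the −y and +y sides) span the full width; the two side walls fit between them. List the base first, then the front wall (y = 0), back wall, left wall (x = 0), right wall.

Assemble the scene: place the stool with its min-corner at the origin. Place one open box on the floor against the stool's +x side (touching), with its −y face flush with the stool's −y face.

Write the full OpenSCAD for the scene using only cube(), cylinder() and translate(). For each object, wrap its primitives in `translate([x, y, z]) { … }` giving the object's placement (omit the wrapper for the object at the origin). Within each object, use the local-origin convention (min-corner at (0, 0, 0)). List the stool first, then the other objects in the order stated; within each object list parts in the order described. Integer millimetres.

translate([0, 0, 366]) cube([350, 306, 22]);
translate([16, 16, 0]) cylinder(h = 366, r = 16);
translate([334, 16, 0]) cylinder(h = 366, r = 16);
translate([16, 290, 0]) cylinder(h = 366, r = 16);
translate([334, 290, 0]) cylinder(h = 366, r = 16);
translate([350, 0, 0]) {
  cube([566, 222, 10]);
  translate([0, 0, 10]) cube([566, 10, 116]);
  translate([0, 212, 10]) cube([566, 10, 116]);
  translate([0, 10, 10]) cube([10, 202, 116]);
  translate([556, 10, 10]) cube([10, 202, 116]);
}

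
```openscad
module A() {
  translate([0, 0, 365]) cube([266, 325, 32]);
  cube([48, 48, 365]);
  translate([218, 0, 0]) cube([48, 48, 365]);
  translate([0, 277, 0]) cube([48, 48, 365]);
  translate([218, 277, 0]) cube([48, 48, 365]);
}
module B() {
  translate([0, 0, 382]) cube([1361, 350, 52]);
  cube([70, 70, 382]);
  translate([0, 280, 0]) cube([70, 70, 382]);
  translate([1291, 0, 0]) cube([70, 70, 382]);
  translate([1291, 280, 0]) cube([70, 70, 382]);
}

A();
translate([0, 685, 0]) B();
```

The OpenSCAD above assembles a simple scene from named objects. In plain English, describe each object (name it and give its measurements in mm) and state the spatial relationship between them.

A is a four-legged stool. The seat is a 266×325×32 mm slab whose top surface is at z = 397 mm; four square legs, each 48×48 mm in cross-section, run from the floor (z = 0) to the underside of the seat, each flush with a corner of the seat.

B is a long wooden bench with a 1361 mm (x) × 350 mm (y) seat, 52 mm thick, its top surface 434 mm above the floor. Four 70 mm square legs at the seat corners, flush with the edges, run from z = 0 to the seat underside.

The bench is on the floor beside the stool on its +y side.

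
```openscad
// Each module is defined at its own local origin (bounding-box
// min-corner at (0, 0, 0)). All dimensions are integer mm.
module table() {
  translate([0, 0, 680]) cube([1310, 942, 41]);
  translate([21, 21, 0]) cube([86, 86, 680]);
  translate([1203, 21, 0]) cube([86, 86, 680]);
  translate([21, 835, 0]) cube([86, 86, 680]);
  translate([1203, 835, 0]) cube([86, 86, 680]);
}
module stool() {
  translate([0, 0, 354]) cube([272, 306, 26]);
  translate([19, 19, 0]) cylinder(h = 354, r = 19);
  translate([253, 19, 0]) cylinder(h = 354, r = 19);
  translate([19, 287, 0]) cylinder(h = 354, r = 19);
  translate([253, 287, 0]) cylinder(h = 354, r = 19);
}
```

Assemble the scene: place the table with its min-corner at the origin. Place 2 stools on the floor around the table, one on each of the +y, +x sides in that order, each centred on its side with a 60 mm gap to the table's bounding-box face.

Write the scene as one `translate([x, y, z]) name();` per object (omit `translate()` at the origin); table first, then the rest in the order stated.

table();
translate([519, 1002, 0]) stool();
translate([1370, 318, 0]) stool();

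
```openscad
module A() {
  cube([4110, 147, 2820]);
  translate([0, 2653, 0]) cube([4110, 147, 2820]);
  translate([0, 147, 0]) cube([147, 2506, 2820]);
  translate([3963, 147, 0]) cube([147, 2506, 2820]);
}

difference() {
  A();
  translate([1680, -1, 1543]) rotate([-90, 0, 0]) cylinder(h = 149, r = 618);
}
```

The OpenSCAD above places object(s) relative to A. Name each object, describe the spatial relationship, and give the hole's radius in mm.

The subtracted cylinder has r = 618 mm.

A is a house frame. The house frame has a circular hole through its front wall. The hole's radius is 618 mm.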